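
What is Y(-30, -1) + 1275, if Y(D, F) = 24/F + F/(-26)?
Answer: 32527/26 ≈ 1251.0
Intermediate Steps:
Y(D, F) = 24/F - F/26 (Y(D, F) = 24/F + F*(-1/26) = 24/F - F/26)
Y(-30, -1) + 1275 = (24/(-1) - 1/26*(-1)) + 1275 = (24*(-1) + 1/26) + 1275 = (-24 + 1/26) + 1275 = -623/26 + 1275 = 32527/26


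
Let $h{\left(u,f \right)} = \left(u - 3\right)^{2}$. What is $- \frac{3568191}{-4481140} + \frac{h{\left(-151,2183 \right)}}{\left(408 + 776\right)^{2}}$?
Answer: $\frac{319272792421}{392619562240} \approx 0.81319$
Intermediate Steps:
$h{\left(u,f \right)} = \left(-3 + u\right)^{2}$
$- \frac{3568191}{-4481140} + \frac{h{\left(-151,2183 \right)}}{\left(408 + 776\right)^{2}} = - \frac{3568191}{-4481140} + \frac{\left(-3 - 151\right)^{2}}{\left(408 + 776\right)^{2}} = \left(-3568191\right) \left(- \frac{1}{4481140}\right) + \frac{\left(-154\right)^{2}}{1184^{2}} = \frac{3568191}{4481140} + \frac{23716}{1401856} = \frac{3568191}{4481140} + 23716 \cdot \frac{1}{1401856} = \frac{3568191}{4481140} + \frac{5929}{350464} = \frac{319272792421}{392619562240}$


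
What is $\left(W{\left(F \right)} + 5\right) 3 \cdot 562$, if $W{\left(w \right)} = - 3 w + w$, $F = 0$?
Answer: $8430$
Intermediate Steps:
$W{\left(w \right)} = - 2 w$
$\left(W{\left(F \right)} + 5\right) 3 \cdot 562 = \left(\left(-2\right) 0 + 5\right) 3 \cdot 562 = \left(0 + 5\right) 3 \cdot 562 = 5 \cdot 3 \cdot 562 = 15 \cdot 562 = 8430$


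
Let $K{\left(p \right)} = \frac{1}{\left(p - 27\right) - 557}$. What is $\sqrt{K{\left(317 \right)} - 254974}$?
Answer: $\frac{i \sqrt{18176841753}}{267} \approx 504.95 i$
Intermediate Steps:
$K{\left(p \right)} = \frac{1}{-584 + p}$ ($K{\left(p \right)} = \frac{1}{\left(p - 27\right) - 557} = \frac{1}{\left(-27 + p\right) - 557} = \frac{1}{-584 + p}$)
$\sqrt{K{\left(317 \right)} - 254974} = \sqrt{\frac{1}{-584 + 317} - 254974} = \sqrt{\frac{1}{-267} - 254974} = \sqrt{- \frac{1}{267} - 254974} = \sqrt{- \frac{68078059}{267}} = \frac{i \sqrt{18176841753}}{267}$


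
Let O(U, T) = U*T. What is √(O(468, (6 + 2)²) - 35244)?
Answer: 42*I*√3 ≈ 72.746*I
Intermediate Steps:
O(U, T) = T*U
√(O(468, (6 + 2)²) - 35244) = √((6 + 2)²*468 - 35244) = √(8²*468 - 35244) = √(64*468 - 35244) = √(29952 - 35244) = √(-5292) = 42*I*√3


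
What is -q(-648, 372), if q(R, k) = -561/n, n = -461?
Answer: -561/461 ≈ -1.2169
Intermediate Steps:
q(R, k) = 561/461 (q(R, k) = -561/(-461) = -561*(-1/461) = 561/461)
-q(-648, 372) = -1*561/461 = -561/461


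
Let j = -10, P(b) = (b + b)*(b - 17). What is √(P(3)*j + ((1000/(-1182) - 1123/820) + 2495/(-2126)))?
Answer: √55505078625852354615/257575530 ≈ 28.924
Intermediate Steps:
P(b) = 2*b*(-17 + b) (P(b) = (2*b)*(-17 + b) = 2*b*(-17 + b))
√(P(3)*j + ((1000/(-1182) - 1123/820) + 2495/(-2126))) = √((2*3*(-17 + 3))*(-10) + ((1000/(-1182) - 1123/820) + 2495/(-2126))) = √((2*3*(-14))*(-10) + ((1000*(-1/1182) - 1123*1/820) + 2495*(-1/2126))) = √(-84*(-10) + ((-500/591 - 1123/820) - 2495/2126)) = √(840 + (-1073693/484620 - 2495/2126)) = √(840 - 1745899109/515151060) = √(430980991291/515151060) = √55505078625852354615/257575530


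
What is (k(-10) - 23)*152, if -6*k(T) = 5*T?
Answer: -6688/3 ≈ -2229.3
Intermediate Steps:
k(T) = -5*T/6
(k(-10) - 23)*152 = (-⅚*(-10) - 23)*152 = (25/3 - 23)*152 = -44/3*152 = -6688/3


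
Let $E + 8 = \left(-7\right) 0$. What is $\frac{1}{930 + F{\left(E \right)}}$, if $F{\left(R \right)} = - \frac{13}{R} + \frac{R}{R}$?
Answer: $\frac{8}{7461} \approx 0.0010722$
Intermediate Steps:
$E = -8$ ($E = -8 - 0 = -8 + 0 = -8$)
$F{\left(R \right)} = 1 - \frac{13}{R}$ ($F{\left(R \right)} = - \frac{13}{R} + 1 = 1 - \frac{13}{R}$)
$\frac{1}{930 + F{\left(E \right)}} = \frac{1}{930 + \frac{-13 - 8}{-8}} = \frac{1}{930 - - \frac{21}{8}} = \frac{1}{930 + \frac{21}{8}} = \frac{1}{\frac{7461}{8}} = \frac{8}{7461}$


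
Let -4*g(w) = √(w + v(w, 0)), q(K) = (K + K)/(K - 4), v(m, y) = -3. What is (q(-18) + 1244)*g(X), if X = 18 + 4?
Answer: -6851*√19/22 ≈ -1357.4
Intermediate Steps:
q(K) = 2*K/(-4 + K) (q(K) = (2*K)/(-4 + K) = 2*K/(-4 + K))
X = 22
g(w) = -√(-3 + w)/4 (g(w) = -√(w - 3)/4 = -√(-3 + w)/4)
(q(-18) + 1244)*g(X) = (2*(-18)/(-4 - 18) + 1244)*(-√(-3 + 22)/4) = (2*(-18)/(-22) + 1244)*(-√19/4) = (2*(-18)*(-1/22) + 1244)*(-√19/4) = (18/11 + 1244)*(-√19/4) = 13702*(-√19/4)/11 = -6851*√19/22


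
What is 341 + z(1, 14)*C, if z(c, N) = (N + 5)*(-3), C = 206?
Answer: -11401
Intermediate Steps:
z(c, N) = -15 - 3*N (z(c, N) = (5 + N)*(-3) = -15 - 3*N)
341 + z(1, 14)*C = 341 + (-15 - 3*14)*206 = 341 + (-15 - 42)*206 = 341 - 57*206 = 341 - 11742 = -11401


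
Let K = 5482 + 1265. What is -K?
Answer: -6747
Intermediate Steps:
K = 6747
-K = -1*6747 = -6747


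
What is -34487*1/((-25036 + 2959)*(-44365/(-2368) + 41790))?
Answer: 81665216/2185691107545 ≈ 3.7364e-5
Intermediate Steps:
-34487*1/((-25036 + 2959)*(-44365/(-2368) + 41790)) = -34487*(-1/(22077*(-44365*(-1/2368) + 41790))) = -34487*(-1/(22077*(44365/2368 + 41790))) = -34487/((99003085/2368)*(-22077)) = -34487/(-2185691107545/2368) = -34487*(-2368/2185691107545) = 81665216/2185691107545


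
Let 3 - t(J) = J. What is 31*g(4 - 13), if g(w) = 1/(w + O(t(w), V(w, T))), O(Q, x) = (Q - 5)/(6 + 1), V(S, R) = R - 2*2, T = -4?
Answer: -31/8 ≈ -3.8750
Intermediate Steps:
t(J) = 3 - J
V(S, R) = -4 + R (V(S, R) = R - 4 = -4 + R)
O(Q, x) = -5/7 + Q/7 (O(Q, x) = (-5 + Q)/7 = (-5 + Q)*(⅐) = -5/7 + Q/7)
g(w) = 1/(-2/7 + 6*w/7) (g(w) = 1/(w + (-5/7 + (3 - w)/7)) = 1/(w + (-5/7 + (3/7 - w/7))) = 1/(w + (-2/7 - w/7)) = 1/(-2/7 + 6*w/7))
31*g(4 - 13) = 31*(7/(2*(-1 + 3*(4 - 13)))) = 31*(7/(2*(-1 + 3*(-9)))) = 31*(7/(2*(-1 - 27))) = 31*((7/2)/(-28)) = 31*((7/2)*(-1/28)) = 31*(-⅛) = -31/8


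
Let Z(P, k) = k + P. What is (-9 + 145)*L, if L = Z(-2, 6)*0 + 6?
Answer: 816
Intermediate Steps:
Z(P, k) = P + k
L = 6 (L = (-2 + 6)*0 + 6 = 4*0 + 6 = 0 + 6 = 6)
(-9 + 145)*L = (-9 + 145)*6 = 136*6 = 816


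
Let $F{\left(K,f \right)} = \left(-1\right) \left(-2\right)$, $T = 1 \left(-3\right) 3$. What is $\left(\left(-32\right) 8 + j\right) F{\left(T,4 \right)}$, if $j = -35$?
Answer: $-582$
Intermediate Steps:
$T = -9$ ($T = \left(-3\right) 3 = -9$)
$F{\left(K,f \right)} = 2$
$\left(\left(-32\right) 8 + j\right) F{\left(T,4 \right)} = \left(\left(-32\right) 8 - 35\right) 2 = \left(-256 - 35\right) 2 = \left(-291\right) 2 = -582$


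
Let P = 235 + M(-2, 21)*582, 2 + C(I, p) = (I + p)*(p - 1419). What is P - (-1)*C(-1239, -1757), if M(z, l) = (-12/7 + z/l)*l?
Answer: 9493413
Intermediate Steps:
M(z, l) = l*(-12/7 + z/l) (M(z, l) = (-12*⅐ + z/l)*l = (-12/7 + z/l)*l = l*(-12/7 + z/l))
C(I, p) = -2 + (-1419 + p)*(I + p) (C(I, p) = -2 + (I + p)*(p - 1419) = -2 + (I + p)*(-1419 + p) = -2 + (-1419 + p)*(I + p))
P = -21881 (P = 235 + (-2 - 12/7*21)*582 = 235 + (-2 - 36)*582 = 235 - 38*582 = 235 - 22116 = -21881)
P - (-1)*C(-1239, -1757) = -21881 - (-1)*(-2 + (-1757)² - 1419*(-1239) - 1419*(-1757) - 1239*(-1757)) = -21881 - (-1)*(-2 + 3087049 + 1758141 + 2493183 + 2176923) = -21881 - (-1)*9515294 = -21881 - 1*(-9515294) = -21881 + 9515294 = 9493413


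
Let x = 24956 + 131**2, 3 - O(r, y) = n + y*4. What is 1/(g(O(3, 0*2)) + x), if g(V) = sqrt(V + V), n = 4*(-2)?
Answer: 42117/1773841667 - sqrt(22)/1773841667 ≈ 2.3741e-5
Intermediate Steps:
n = -8
O(r, y) = 11 - 4*y (O(r, y) = 3 - (-8 + y*4) = 3 - (-8 + 4*y) = 3 + (8 - 4*y) = 11 - 4*y)
g(V) = sqrt(2)*sqrt(V) (g(V) = sqrt(2*V) = sqrt(2)*sqrt(V))
x = 42117 (x = 24956 + 17161 = 42117)
1/(g(O(3, 0*2)) + x) = 1/(sqrt(2)*sqrt(11 - 0*2) + 42117) = 1/(sqrt(2)*sqrt(11 - 4*0) + 42117) = 1/(sqrt(2)*sqrt(11 + 0) + 42117) = 1/(sqrt(2)*sqrt(11) + 42117) = 1/(sqrt(22) + 42117) = 1/(42117 + sqrt(22))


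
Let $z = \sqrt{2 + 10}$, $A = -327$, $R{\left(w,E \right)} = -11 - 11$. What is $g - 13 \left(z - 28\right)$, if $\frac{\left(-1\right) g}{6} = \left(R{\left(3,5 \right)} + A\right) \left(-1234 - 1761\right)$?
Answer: $-6271166 - 26 \sqrt{3} \approx -6.2712 \cdot 10^{6}$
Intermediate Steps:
$R{\left(w,E \right)} = -22$ ($R{\left(w,E \right)} = -11 - 11 = -22$)
$g = -6271530$ ($g = - 6 \left(-22 - 327\right) \left(-1234 - 1761\right) = - 6 \left(\left(-349\right) \left(-2995\right)\right) = \left(-6\right) 1045255 = -6271530$)
$z = 2 \sqrt{3}$ ($z = \sqrt{12} = 2 \sqrt{3} \approx 3.4641$)
$g - 13 \left(z - 28\right) = -6271530 - 13 \left(2 \sqrt{3} - 28\right) = -6271530 - 13 \left(-28 + 2 \sqrt{3}\right) = -6271530 - \left(-364 + 26 \sqrt{3}\right) = -6271530 + \left(364 - 26 \sqrt{3}\right) = -6271166 - 26 \sqrt{3}$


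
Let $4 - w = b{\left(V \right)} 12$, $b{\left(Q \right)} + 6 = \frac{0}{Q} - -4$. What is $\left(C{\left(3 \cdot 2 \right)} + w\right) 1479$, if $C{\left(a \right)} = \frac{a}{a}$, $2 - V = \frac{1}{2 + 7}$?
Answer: $42891$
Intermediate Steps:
$V = \frac{17}{9}$ ($V = 2 - \frac{1}{2 + 7} = 2 - \frac{1}{9} = \frac{17}{9} \approx 1.8889$)
$b{\left(Q \right)} = -2$ ($b{\left(Q \right)} = -6 + \left(\frac{0}{Q} - -4\right) = -6 + \left(0 + 4\right) = -6 + 4 = -2$)
$w = 28$ ($w = 4 - \left(-2\right) 12 = 4 - -24 = 4 + 24 = 28$)
$C{\left(a \right)} = 1$
$\left(C{\left(3 \cdot 2 \right)} + w\right) 1479 = \left(1 + 28\right) 1479 = 29 \cdot 1479 = 42891$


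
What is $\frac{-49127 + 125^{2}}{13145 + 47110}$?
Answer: $- \frac{33502}{60255} \approx -0.556$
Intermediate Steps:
$\frac{-49127 + 125^{2}}{13145 + 47110} = \frac{-49127 + 15625}{60255} = \left(-33502\right) \frac{1}{60255} = - \frac{33502}{60255}$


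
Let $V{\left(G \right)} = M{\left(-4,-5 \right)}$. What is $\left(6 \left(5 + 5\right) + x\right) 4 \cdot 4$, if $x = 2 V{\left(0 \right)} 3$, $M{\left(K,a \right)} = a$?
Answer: $480$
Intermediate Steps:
$V{\left(G \right)} = -5$
$x = -30$ ($x = 2 \left(-5\right) 3 = \left(-10\right) 3 = -30$)
$\left(6 \left(5 + 5\right) + x\right) 4 \cdot 4 = \left(6 \left(5 + 5\right) - 30\right) 4 \cdot 4 = \left(6 \cdot 10 - 30\right) 16 = \left(60 - 30\right) 16 = 30 \cdot 16 = 480$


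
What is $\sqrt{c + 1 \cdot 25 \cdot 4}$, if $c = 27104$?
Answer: $2 \sqrt{6801} \approx 164.94$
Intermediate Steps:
$\sqrt{c + 1 \cdot 25 \cdot 4} = \sqrt{27104 + 1 \cdot 25 \cdot 4} = \sqrt{27104 + 25 \cdot 4} = \sqrt{27104 + 100} = \sqrt{27204} = 2 \sqrt{6801}$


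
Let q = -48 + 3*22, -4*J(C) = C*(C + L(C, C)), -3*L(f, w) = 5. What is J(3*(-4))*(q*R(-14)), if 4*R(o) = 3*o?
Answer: 7749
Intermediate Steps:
L(f, w) = -5/3 (L(f, w) = -⅓*5 = -5/3)
J(C) = -C*(-5/3 + C)/4 (J(C) = -C*(C - 5/3)/4 = -C*(-5/3 + C)/4)
R(o) = 3*o/4 (R(o) = (3*o)/4 = 3*o/4)
q = 18 (q = -48 + 66 = 18)
J(3*(-4))*(q*R(-14)) = ((3*(-4))*(5 - 9*(-4))/12)*(18*((¾)*(-14))) = ((1/12)*(-12)*(5 - 3*(-12)))*(18*(-21/2)) = ((1/12)*(-12)*(5 + 36))*(-189) = ((1/12)*(-12)*41)*(-189) = -41*(-189) = 7749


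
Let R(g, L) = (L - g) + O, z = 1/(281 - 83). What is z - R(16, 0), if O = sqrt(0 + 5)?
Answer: 3169/198 - sqrt(5) ≈ 13.769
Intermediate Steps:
z = 1/198 ≈ 0.0050505
O = sqrt(5) ≈ 2.2361
R(g, L) = L + sqrt(5) - g (R(g, L) = (L - g) + sqrt(5) = L + sqrt(5) - g)
z - R(16, 0) = 1/198 - (0 + sqrt(5) - 1*16) = 1/198 - (0 + sqrt(5) - 16) = 1/198 - (-16 + sqrt(5)) = 1/198 + (16 - sqrt(5)) = 3169/198 - sqrt(5)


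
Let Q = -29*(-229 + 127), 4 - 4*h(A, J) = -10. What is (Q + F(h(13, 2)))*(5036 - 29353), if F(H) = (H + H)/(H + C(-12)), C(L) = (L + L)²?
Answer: -83366846512/1159 ≈ -7.1930e+7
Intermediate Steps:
h(A, J) = 7/2 (h(A, J) = 1 - ¼*(-10) = 1 + 5/2 = 7/2)
C(L) = 4*L² (C(L) = (2*L)² = 4*L²)
F(H) = 2*H/(576 + H) (F(H) = (H + H)/(H + 4*(-12)²) = (2*H)/(H + 4*144) = (2*H)/(H + 576) = (2*H)/(576 + H) = 2*H/(576 + H))
Q = 2958 (Q = -29*(-102) = 2958)
(Q + F(h(13, 2)))*(5036 - 29353) = (2958 + 2*(7/2)/(576 + 7/2))*(5036 - 29353) = (2958 + 2*(7/2)/(1159/2))*(-24317) = (2958 + 2*(7/2)*(2/1159))*(-24317) = (2958 + 14/1159)*(-24317) = (3428336/1159)*(-24317) = -83366846512/1159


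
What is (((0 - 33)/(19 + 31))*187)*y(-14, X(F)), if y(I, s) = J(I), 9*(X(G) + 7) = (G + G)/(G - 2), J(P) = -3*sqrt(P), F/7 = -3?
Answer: 18513*I*sqrt(14)/50 ≈ 1385.4*I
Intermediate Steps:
F = -21 (F = 7*(-3) = -21)
X(G) = -7 + 2*G/(9*(-2 + G)) (X(G) = -7 + ((G + G)/(G - 2))/9 = -7 + ((2*G)/(-2 + G))/9 = -7 + (2*G/(-2 + G))/9 = -7 + 2*G/(9*(-2 + G)))
y(I, s) = -3*sqrt(I)
(((0 - 33)/(19 + 31))*187)*y(-14, X(F)) = (((0 - 33)/(19 + 31))*187)*(-3*I*sqrt(14)) = (-33/50*187)*(-3*I*sqrt(14)) = -(-18513)*I*sqrt(14)/50 = 18513*I*sqrt(14)/50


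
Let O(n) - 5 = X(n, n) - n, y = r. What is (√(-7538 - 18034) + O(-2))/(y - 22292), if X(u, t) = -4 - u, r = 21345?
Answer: -5/947 - 2*I*√6393/947 ≈ -0.0052798 - 0.16886*I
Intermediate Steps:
y = 21345
O(n) = 1 - 2*n (O(n) = 5 + ((-4 - n) - n) = 5 + (-4 - 2*n) = 1 - 2*n)
(√(-7538 - 18034) + O(-2))/(y - 22292) = (√(-7538 - 18034) + (1 - 2*(-2)))/(21345 - 22292) = (√(-25572) + (1 + 4))/(-947) = (2*I*√6393 + 5)*(-1/947) = (5 + 2*I*√6393)*(-1/947) = -5/947 - 2*I*√6393/947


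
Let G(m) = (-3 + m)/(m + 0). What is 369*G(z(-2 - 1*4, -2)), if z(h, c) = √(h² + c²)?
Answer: 369 - 1107*√10/20 ≈ 193.97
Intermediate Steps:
z(h, c) = √(c² + h²)
G(m) = (-3 + m)/m
369*G(z(-2 - 1*4, -2)) = 369*((-3 + √((-2)² + (-2 - 1*4)²))/(√((-2)² + (-2 - 1*4)²))) = 369*((-3 + √(4 + (-2 - 4)²))/(√(4 + (-2 - 4)²))) = 369*((-3 + √(4 + (-6)²))/(√(4 + (-6)²))) = 369*((-3 + √(4 + 36))/(√(4 + 36))) = 369*((-3 + √40)/(√40)) = 369*((-3 + 2*√10)/((2*√10))) = 369*((√10/20)*(-3 + 2*√10)) = 369*(√10*(-3 + 2*√10)/20) = 369*√10*(-3 + 2*√10)/20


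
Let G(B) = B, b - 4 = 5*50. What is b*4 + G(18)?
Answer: 1034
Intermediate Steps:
b = 254 (b = 4 + 5*50 = 4 + 250 = 254)
b*4 + G(18) = 254*4 + 18 = 1016 + 18 = 1034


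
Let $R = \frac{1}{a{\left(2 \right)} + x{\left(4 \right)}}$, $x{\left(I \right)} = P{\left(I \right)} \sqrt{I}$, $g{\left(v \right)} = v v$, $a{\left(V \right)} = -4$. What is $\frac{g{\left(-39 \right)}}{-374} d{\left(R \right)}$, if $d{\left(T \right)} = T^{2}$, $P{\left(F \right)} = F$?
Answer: $- \frac{1521}{5984} \approx -0.25418$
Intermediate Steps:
$g{\left(v \right)} = v^{2}$
$x{\left(I \right)} = I^{\frac{3}{2}}$ ($x{\left(I \right)} = I \sqrt{I} = I^{\frac{3}{2}}$)
$R = \frac{1}{4}$ ($R = \frac{1}{-4 + 4^{\frac{3}{2}}} = \frac{1}{-4 + 8} = \frac{1}{4} \approx 0.25$)
$\frac{g{\left(-39 \right)}}{-374} d{\left(R \right)} = \frac{\left(-39\right)^{2} \frac{1}{-374}}{16} = 1521 \left(- \frac{1}{374}\right) \frac{1}{16} = \left(- \frac{1521}{374}\right) \frac{1}{16} = - \frac{1521}{5984}$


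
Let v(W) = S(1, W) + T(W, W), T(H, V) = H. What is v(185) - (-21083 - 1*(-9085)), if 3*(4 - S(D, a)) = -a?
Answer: 36746/3 ≈ 12249.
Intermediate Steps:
S(D, a) = 4 + a/3 (S(D, a) = 4 - (-1)*a/3 = 4 + a/3)
v(W) = 4 + 4*W/3 (v(W) = (4 + W/3) + W = 4 + 4*W/3)
v(185) - (-21083 - 1*(-9085)) = (4 + (4/3)*185) - (-21083 - 1*(-9085)) = (4 + 740/3) - (-21083 + 9085) = 752/3 - 1*(-11998) = 752/3 + 11998 = 36746/3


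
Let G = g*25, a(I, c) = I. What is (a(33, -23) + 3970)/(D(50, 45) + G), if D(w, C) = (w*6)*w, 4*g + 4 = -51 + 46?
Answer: 16012/59775 ≈ 0.26787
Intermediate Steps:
g = -9/4 (g = -1 + (-51 + 46)/4 = -1 + (¼)*(-5) = -1 - 5/4 = -9/4 ≈ -2.2500)
G = -225/4 (G = -9/4*25 = -225/4 ≈ -56.250)
D(w, C) = 6*w² (D(w, C) = (6*w)*w = 6*w²)
(a(33, -23) + 3970)/(D(50, 45) + G) = (33 + 3970)/(6*50² - 225/4) = 4003/(6*2500 - 225/4) = 4003/(15000 - 225/4) = 4003/(59775/4) = 4003*(4/59775) = 16012/59775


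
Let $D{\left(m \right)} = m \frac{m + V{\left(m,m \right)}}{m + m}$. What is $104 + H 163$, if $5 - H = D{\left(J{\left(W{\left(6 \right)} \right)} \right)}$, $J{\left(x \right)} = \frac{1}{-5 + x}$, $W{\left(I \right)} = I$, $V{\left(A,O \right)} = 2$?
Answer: $\frac{1349}{2} \approx 674.5$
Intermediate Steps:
$D{\left(m \right)} = 1 + \frac{m}{2}$ ($D{\left(m \right)} = m \frac{m + 2}{m + m} = m \frac{2 + m}{2 m} = 1 + \frac{m}{2}$)
$H = \frac{7}{2}$ ($H = 5 - \left(1 + \frac{1}{2 \left(-5 + 6\right)}\right) = 5 - \left(1 + \frac{1}{2 \cdot 1}\right) = 5 - \left(1 + \frac{1}{2} \cdot 1\right) = 5 - \left(1 + \frac{1}{2}\right) = 5 - \frac{3}{2} = \frac{7}{2} \approx 3.5$)
$104 + H 163 = 104 + \frac{7}{2} \cdot 163 = 104 + \frac{1141}{2} = \frac{1349}{2}$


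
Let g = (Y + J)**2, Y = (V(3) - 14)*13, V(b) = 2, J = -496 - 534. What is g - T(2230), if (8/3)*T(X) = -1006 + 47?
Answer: 11255645/8 ≈ 1.4070e+6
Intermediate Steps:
T(X) = -2877/8 (T(X) = 3*(-1006 + 47)/8 = (3/8)*(-959) = -2877/8)
J = -1030
Y = -156 (Y = (2 - 14)*13 = -12*13 = -156)
g = 1406596 (g = (-156 - 1030)**2 = (-1186)**2 = 1406596)
g - T(2230) = 1406596 - 1*(-2877/8) = 1406596 + 2877/8 = 11255645/8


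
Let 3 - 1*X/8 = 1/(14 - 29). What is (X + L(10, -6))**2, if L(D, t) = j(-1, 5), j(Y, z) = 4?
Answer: 183184/225 ≈ 814.15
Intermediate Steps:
L(D, t) = 4
X = 368/15 (X = 24 - 8/(14 - 29) = 24 - 8/(-15) = 24 - 8*(-1/15) = 24 + 8/15 = 368/15 ≈ 24.533)
(X + L(10, -6))**2 = (368/15 + 4)**2 = (428/15)**2 = 183184/225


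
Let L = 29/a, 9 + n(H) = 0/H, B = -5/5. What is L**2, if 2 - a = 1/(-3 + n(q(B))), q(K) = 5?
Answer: 121104/625 ≈ 193.77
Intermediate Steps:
B = -1 (B = -5*1/5 = -1)
n(H) = -9 (n(H) = -9 + 0/H = -9 + 0 = -9)
a = 25/12 (a = 2 - 1/(-3 - 9) = 2 - 1/(-12) = 2 - 1*(-1/12) = 2 + 1/12 = 25/12 ≈ 2.0833)
L = 348/25 (L = 29/(25/12) = 29*(12/25) = 348/25 ≈ 13.920)
L**2 = (348/25)**2 = 121104/625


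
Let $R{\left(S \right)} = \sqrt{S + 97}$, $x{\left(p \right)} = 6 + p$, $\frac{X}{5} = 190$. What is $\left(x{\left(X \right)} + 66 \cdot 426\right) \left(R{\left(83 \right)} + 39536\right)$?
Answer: $1149390592 + 174432 \sqrt{5} \approx 1.1498 \cdot 10^{9}$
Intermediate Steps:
$X = 950$ ($X = 5 \cdot 190 = 950$)
$R{\left(S \right)} = \sqrt{97 + S}$
$\left(x{\left(X \right)} + 66 \cdot 426\right) \left(R{\left(83 \right)} + 39536\right) = \left(\left(6 + 950\right) + 66 \cdot 426\right) \left(\sqrt{97 + 83} + 39536\right) = \left(956 + 28116\right) \left(\sqrt{180} + 39536\right) = 29072 \left(6 \sqrt{5} + 39536\right) = 29072 \left(39536 + 6 \sqrt{5}\right) = 1149390592 + 174432 \sqrt{5}$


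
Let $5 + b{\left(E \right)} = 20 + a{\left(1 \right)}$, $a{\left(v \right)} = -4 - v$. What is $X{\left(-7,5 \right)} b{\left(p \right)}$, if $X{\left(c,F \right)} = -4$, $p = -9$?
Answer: $-40$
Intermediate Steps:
$b{\left(E \right)} = 10$ ($b{\left(E \right)} = -5 + \left(20 - 5\right) = -5 + 15 = 10$)
$X{\left(-7,5 \right)} b{\left(p \right)} = \left(-4\right) 10 = -40$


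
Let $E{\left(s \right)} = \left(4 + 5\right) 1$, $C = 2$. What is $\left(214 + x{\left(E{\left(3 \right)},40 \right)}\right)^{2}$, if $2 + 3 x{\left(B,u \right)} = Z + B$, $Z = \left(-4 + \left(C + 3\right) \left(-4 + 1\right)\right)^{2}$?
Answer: $\frac{1020100}{9} \approx 1.1334 \cdot 10^{5}$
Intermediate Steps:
$Z = 361$ ($Z = \left(-4 + \left(2 + 3\right) \left(-4 + 1\right)\right)^{2} = \left(-4 + 5 \left(-3\right)\right)^{2} = \left(-4 - 15\right)^{2} = \left(-19\right)^{2} = 361$)
$E{\left(s \right)} = 9$ ($E{\left(s \right)} = 9 \cdot 1 = 9$)
$x{\left(B,u \right)} = \frac{359}{3} + \frac{B}{3}$ ($x{\left(B,u \right)} = - \frac{2}{3} + \frac{361 + B}{3} = - \frac{2}{3} + \left(\frac{361}{3} + \frac{B}{3}\right) = \frac{359}{3} + \frac{B}{3}$)
$\left(214 + x{\left(E{\left(3 \right)},40 \right)}\right)^{2} = \left(214 + \left(\frac{359}{3} + \frac{1}{3} \cdot 9\right)\right)^{2} = \left(214 + \left(\frac{359}{3} + 3\right)\right)^{2} = \left(214 + \frac{368}{3}\right)^{2} = \left(\frac{1010}{3}\right)^{2} = \frac{1020100}{9}$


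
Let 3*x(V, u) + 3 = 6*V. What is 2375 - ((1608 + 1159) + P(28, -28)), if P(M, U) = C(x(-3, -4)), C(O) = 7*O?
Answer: -343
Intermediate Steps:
x(V, u) = -1 + 2*V (x(V, u) = -1 + (6*V)/3 = -1 + 2*V)
P(M, U) = -49 (P(M, U) = 7*(-1 + 2*(-3)) = 7*(-1 - 6) = 7*(-7) = -49)
2375 - ((1608 + 1159) + P(28, -28)) = 2375 - ((1608 + 1159) - 49) = 2375 - (2767 - 49) = 2375 - 1*2718 = 2375 - 2718 = -343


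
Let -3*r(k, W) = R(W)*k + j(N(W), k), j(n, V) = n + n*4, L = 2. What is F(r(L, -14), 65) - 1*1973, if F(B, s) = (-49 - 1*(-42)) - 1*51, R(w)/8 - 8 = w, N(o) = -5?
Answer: -2031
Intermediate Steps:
R(w) = 64 + 8*w
j(n, V) = 5*n (j(n, V) = n + 4*n = 5*n)
r(k, W) = 25/3 - k*(64 + 8*W)/3 (r(k, W) = -((64 + 8*W)*k + 5*(-5))/3 = -(k*(64 + 8*W) - 25)/3 = -(-25 + k*(64 + 8*W))/3 = 25/3 - k*(64 + 8*W)/3)
F(B, s) = -58 (F(B, s) = (-49 + 42) - 51 = -7 - 51 = -58)
F(r(L, -14), 65) - 1*1973 = -58 - 1*1973 = -58 - 1973 = -2031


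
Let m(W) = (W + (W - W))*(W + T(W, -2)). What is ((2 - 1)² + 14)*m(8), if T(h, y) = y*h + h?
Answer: 0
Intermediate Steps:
T(h, y) = h + h*y (T(h, y) = h*y + h = h + h*y)
m(W) = 0 (m(W) = (W + (W - W))*(W + W*(1 - 2)) = (W + 0)*(W + W*(-1)) = W*(W - W) = W*0 = 0)
((2 - 1)² + 14)*m(8) = ((2 - 1)² + 14)*0 = (1² + 14)*0 = (1 + 14)*0 = 15*0 = 0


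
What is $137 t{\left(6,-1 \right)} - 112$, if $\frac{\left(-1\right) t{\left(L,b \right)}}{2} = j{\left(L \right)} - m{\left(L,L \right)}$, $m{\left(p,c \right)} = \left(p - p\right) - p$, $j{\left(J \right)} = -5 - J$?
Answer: $1258$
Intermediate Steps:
$m{\left(p,c \right)} = - p$ ($m{\left(p,c \right)} = 0 - p = - p$)
$t{\left(L,b \right)} = 10$ ($t{\left(L,b \right)} = - 2 \left(\left(-5 - L\right) - - L\right) = - 2 \left(\left(-5 - L\right) + L\right) = \left(-2\right) \left(-5\right) = 10$)
$137 t{\left(6,-1 \right)} - 112 = 137 \cdot 10 - 112 = 1370 - 112 = 1258$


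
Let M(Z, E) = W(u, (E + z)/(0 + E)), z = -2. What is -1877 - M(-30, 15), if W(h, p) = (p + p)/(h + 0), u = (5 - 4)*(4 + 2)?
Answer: -84478/45 ≈ -1877.3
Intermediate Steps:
u = 6 (u = 1*6 = 6)
W(h, p) = 2*p/h (W(h, p) = (2*p)/h = 2*p/h)
M(Z, E) = (-2 + E)/(3*E) (M(Z, E) = 2*((E - 2)/(0 + E))/6 = 2*((-2 + E)/E)*(⅙) = (-2 + E)/(3*E))
-1877 - M(-30, 15) = -1877 - (-2 + 15)/(3*15) = -1877 - 13/(3*15) = -1877 - 1*13/45 = -1877 - 13/45 = -84478/45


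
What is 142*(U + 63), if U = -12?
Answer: 7242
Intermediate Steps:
142*(U + 63) = 142*(-12 + 63) = 142*51 = 7242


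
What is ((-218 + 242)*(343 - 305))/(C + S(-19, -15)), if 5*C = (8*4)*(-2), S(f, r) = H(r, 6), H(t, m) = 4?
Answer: -1140/11 ≈ -103.64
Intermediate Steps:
S(f, r) = 4
C = -64/5 (C = ((8*4)*(-2))/5 = (32*(-2))/5 = (1/5)*(-64) = -64/5 ≈ -12.800)
((-218 + 242)*(343 - 305))/(C + S(-19, -15)) = ((-218 + 242)*(343 - 305))/(-64/5 + 4) = (24*38)/(-44/5) = 912*(-5/44) = -1140/11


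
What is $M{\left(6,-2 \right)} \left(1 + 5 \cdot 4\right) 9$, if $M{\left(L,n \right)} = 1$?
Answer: $189$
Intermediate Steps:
$M{\left(6,-2 \right)} \left(1 + 5 \cdot 4\right) 9 = 1 \left(1 + 5 \cdot 4\right) 9 = 1 \left(1 + 20\right) 9 = 1 \cdot 21 \cdot 9 = 21 \cdot 9 = 189$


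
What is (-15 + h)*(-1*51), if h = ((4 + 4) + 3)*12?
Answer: -5967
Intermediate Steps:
h = 132 (h = (8 + 3)*12 = 11*12 = 132)
(-15 + h)*(-1*51) = (-15 + 132)*(-1*51) = 117*(-51) = -5967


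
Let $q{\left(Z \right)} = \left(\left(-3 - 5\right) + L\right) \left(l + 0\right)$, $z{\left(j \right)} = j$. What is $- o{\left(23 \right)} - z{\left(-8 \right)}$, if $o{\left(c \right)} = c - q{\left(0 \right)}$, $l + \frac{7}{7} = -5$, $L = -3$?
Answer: $51$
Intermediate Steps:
$l = -6$ ($l = -1 - 5 = -6$)
$q{\left(Z \right)} = 66$ ($q{\left(Z \right)} = \left(\left(-3 - 5\right) - 3\right) \left(-6 + 0\right) = \left(\left(-3 - 5\right) - 3\right) \left(-6\right) = \left(-8 - 3\right) \left(-6\right) = \left(-11\right) \left(-6\right) = 66$)
$o{\left(c \right)} = -66 + c$ ($o{\left(c \right)} = c - 66 = -66 + c$)
$- o{\left(23 \right)} - z{\left(-8 \right)} = - (-66 + 23) - -8 = \left(-1\right) \left(-43\right) + 8 = 43 + 8 = 51$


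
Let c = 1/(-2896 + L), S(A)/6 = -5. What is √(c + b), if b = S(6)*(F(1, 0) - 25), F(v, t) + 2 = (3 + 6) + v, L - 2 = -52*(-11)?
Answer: √305528502/774 ≈ 22.583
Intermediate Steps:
L = 574 (L = 2 - 52*(-11) = 2 + 572 = 574)
S(A) = -30 (S(A) = 6*(-5) = -30)
F(v, t) = 7 + v (F(v, t) = -2 + ((3 + 6) + v) = -2 + (9 + v) = 7 + v)
b = 510 (b = -30*((7 + 1) - 25) = -30*(8 - 25) = -30*(-17) = 510)
c = -1/2322 (c = 1/(-2896 + 574) = 1/(-2322) = -1/2322 ≈ -0.00043066)
√(c + b) = √(-1/2322 + 510) = √(1184219/2322) = √305528502/774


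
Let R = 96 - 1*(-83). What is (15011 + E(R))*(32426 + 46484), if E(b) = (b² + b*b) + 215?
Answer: 6258194280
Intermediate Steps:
R = 179 (R = 96 + 83 = 179)
E(b) = 215 + 2*b² (E(b) = (b² + b²) + 215 = 2*b² + 215 = 215 + 2*b²)
(15011 + E(R))*(32426 + 46484) = (15011 + (215 + 2*179²))*(32426 + 46484) = (15011 + (215 + 2*32041))*78910 = (15011 + (215 + 64082))*78910 = (15011 + 64297)*78910 = 79308*78910 = 6258194280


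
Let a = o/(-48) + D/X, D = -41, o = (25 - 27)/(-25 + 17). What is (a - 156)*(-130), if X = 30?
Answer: 654667/32 ≈ 20458.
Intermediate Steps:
o = 1/4 (o = -2/(-8) = -2*(-1/8) = 1/4 ≈ 0.25000)
a = -439/320 (a = (1/4)/(-48) - 41/30 = (1/4)*(-1/48) - 41*1/30 = -1/192 - 41/30 = -439/320 ≈ -1.3719)
(a - 156)*(-130) = (-439/320 - 156)*(-130) = -50359/320*(-130) = 654667/32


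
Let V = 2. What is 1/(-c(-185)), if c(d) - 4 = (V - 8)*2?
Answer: ⅛ ≈ 0.12500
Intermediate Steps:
c(d) = -8 (c(d) = 4 + (2 - 8)*2 = 4 - 6*2 = 4 - 12 = -8)
1/(-c(-185)) = 1/(-1*(-8)) = 1/8 = ⅛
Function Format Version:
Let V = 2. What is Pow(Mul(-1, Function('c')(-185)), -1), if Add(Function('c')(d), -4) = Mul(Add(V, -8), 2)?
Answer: Rational(1, 8) ≈ 0.12500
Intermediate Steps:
Function('c')(d) = -8 (Function('c')(d) = Add(4, Mul(Add(2, -8), 2)) = Add(4, Mul(-6, 2)) = Add(4, -12) = -8)
Pow(Mul(-1, Function('c')(-185)), -1) = Pow(Mul(-1, -8), -1) = Pow(8, -1) = Rational(1, 8)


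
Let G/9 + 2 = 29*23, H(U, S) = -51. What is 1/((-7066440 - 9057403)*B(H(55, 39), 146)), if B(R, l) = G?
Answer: -1/96501200355 ≈ -1.0363e-11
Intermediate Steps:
G = 5985 (G = -18 + 9*(29*23) = -18 + 9*667 = -18 + 6003 = 5985)
B(R, l) = 5985
1/((-7066440 - 9057403)*B(H(55, 39), 146)) = 1/(-7066440 - 9057403*5985) = (1/5985)/(-16123843) = -1/16123843*1/5985 = -1/96501200355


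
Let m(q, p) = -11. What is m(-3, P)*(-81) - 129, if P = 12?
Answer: 762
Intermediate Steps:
m(-3, P)*(-81) - 129 = -11*(-81) - 129 = 891 - 129 = 762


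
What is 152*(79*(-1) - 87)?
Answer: -25232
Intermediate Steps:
152*(79*(-1) - 87) = 152*(-79 - 87) = 152*(-166) = -25232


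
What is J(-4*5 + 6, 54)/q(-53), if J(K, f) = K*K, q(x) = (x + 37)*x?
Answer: 49/212 ≈ 0.23113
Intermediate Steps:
q(x) = x*(37 + x) (q(x) = (37 + x)*x = x*(37 + x))
J(K, f) = K²
J(-4*5 + 6, 54)/q(-53) = (-4*5 + 6)²/((-53*(37 - 53))) = (-20 + 6)²/((-53*(-16))) = (-14)²/848 = 196*(1/848) = 49/212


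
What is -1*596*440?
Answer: -262240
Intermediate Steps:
-1*596*440 = -596*440 = -262240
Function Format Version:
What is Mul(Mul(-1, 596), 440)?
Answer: -262240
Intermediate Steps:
Mul(Mul(-1, 596), 440) = Mul(-596, 440) = -262240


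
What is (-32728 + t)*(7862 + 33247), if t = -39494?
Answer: -2968974198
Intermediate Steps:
(-32728 + t)*(7862 + 33247) = (-32728 - 39494)*(7862 + 33247) = -72222*41109 = -2968974198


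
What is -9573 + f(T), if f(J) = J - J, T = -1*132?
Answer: -9573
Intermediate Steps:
T = -132
f(J) = 0
-9573 + f(T) = -9573 + 0 = -9573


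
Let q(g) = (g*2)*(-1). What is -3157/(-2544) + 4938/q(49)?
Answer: -6126443/124656 ≈ -49.147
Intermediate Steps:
q(g) = -2*g (q(g) = (2*g)*(-1) = -2*g)
-3157/(-2544) + 4938/q(49) = -3157/(-2544) + 4938/((-2*49)) = -3157*(-1/2544) + 4938/(-98) = 3157/2544 + 4938*(-1/98) = 3157/2544 - 2469/49 = -6126443/124656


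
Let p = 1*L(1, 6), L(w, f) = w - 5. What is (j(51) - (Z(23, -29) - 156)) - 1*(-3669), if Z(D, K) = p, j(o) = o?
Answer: 3880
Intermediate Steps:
L(w, f) = -5 + w
p = -4 (p = 1*(-5 + 1) = 1*(-4) = -4)
Z(D, K) = -4
(j(51) - (Z(23, -29) - 156)) - 1*(-3669) = (51 - (-4 - 156)) - 1*(-3669) = (51 - 1*(-160)) + 3669 = (51 + 160) + 3669 = 211 + 3669 = 3880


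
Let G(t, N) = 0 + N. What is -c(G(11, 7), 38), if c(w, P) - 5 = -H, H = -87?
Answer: -92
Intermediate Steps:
G(t, N) = N
c(w, P) = 92 (c(w, P) = 5 - 1*(-87) = 5 + 87 = 92)
-c(G(11, 7), 38) = -1*92 = -92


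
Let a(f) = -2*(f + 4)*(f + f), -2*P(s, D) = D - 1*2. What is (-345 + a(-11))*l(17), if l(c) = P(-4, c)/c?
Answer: 9795/34 ≈ 288.09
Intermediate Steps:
P(s, D) = 1 - D/2 (P(s, D) = -(D - 1*2)/2 = -(D - 2)/2 = -(-2 + D)/2 = 1 - D/2)
a(f) = -4*f*(4 + f) (a(f) = -2*(4 + f)*2*f = -4*f*(4 + f))
l(c) = (1 - c/2)/c
(-345 + a(-11))*l(17) = (-345 - 4*(-11)*(4 - 11))*((1/2)*(2 - 1*17)/17) = (-345 - 4*(-11)*(-7))*((1/2)*(1/17)*(2 - 17)) = (-345 - 308)*((1/2)*(1/17)*(-15)) = -653*(-15/34) = 9795/34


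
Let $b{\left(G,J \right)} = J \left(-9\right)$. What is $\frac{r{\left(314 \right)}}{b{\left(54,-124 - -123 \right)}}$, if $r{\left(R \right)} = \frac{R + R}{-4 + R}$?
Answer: $\frac{314}{1395} \approx 0.22509$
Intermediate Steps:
$b{\left(G,J \right)} = - 9 J$
$r{\left(R \right)} = \frac{2 R}{-4 + R}$
$\frac{r{\left(314 \right)}}{b{\left(54,-124 - -123 \right)}} = \frac{2 \cdot 314 \frac{1}{-4 + 314}}{\left(-9\right) \left(-124 - -123\right)} = \frac{2 \cdot 314 \cdot \frac{1}{310}}{\left(-9\right) \left(-124 + 123\right)} = \frac{2 \cdot 314 \cdot \frac{1}{310}}{\left(-9\right) \left(-1\right)} = \frac{314}{155 \cdot 9} = \frac{314}{155} \cdot \frac{1}{9} = \frac{314}{1395}$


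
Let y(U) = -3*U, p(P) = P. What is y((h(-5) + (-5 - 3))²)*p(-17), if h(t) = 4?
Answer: 816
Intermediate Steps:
y((h(-5) + (-5 - 3))²)*p(-17) = -3*(4 + (-5 - 3))²*(-17) = -3*(4 - 8)²*(-17) = -3*(-4)²*(-17) = -3*16*(-17) = -48*(-17) = 816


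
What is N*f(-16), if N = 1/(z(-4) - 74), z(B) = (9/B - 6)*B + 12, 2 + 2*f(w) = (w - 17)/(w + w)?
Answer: 31/1856 ≈ 0.016703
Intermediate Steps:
f(w) = -1 + (-17 + w)/(4*w) (f(w) = -1 + ((w - 17)/(w + w))/2 = -1 + ((-17 + w)/((2*w)))/2 = -1 + ((-17 + w)*(1/(2*w)))/2 = -1 + ((-17 + w)/(2*w))/2 = -1 + (-17 + w)/(4*w))
z(B) = 12 + B*(-6 + 9/B) (z(B) = (-6 + 9/B)*B + 12 = B*(-6 + 9/B) + 12 = 12 + B*(-6 + 9/B))
N = -1/29 (N = 1/((21 - 6*(-4)) - 74) = 1/((21 + 24) - 74) = 1/(45 - 74) = 1/(-29) = -1/29 ≈ -0.034483)
N*f(-16) = -(-17 - 3*(-16))/(116*(-16)) = -(-1)*(-17 + 48)/(116*16) = -(-1)*31/(116*16) = -1/29*(-31/64) = 31/1856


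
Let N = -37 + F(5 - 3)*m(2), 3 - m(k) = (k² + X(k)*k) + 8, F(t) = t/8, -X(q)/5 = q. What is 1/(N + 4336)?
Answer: 4/17207 ≈ 0.00023246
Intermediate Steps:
X(q) = -5*q
F(t) = t/8 (F(t) = t*(⅛) = t/8)
m(k) = -5 + 4*k² (m(k) = 3 - ((k² + (-5*k)*k) + 8) = 3 - ((k² - 5*k²) + 8) = 3 - (-4*k² + 8) = 3 - (8 - 4*k²) = 3 + (-8 + 4*k²) = -5 + 4*k²)
N = -137/4 (N = -37 + ((5 - 3)/8)*(-5 + 4*2²) = -37 + ((⅛)*2)*(-5 + 4*4) = -37 + (-5 + 16)/4 = -37 + (¼)*11 = -37 + 11/4 = -137/4 ≈ -34.250)
1/(N + 4336) = 1/(-137/4 + 4336) = 1/(17207/4) = 4/17207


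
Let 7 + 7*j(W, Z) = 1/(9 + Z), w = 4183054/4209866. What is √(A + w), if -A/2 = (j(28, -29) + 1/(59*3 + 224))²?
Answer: 3*I*√1590399767293357982642/118170938620 ≈ 1.0124*I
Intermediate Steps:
w = 2091527/2104933 (w = 4183054*(1/4209866) = 2091527/2104933 ≈ 0.99363)
j(W, Z) = -1 + 1/(7*(9 + Z))
A = -3181072801/1575849800 (A = -2*((-62/7 - 1*(-29))/(9 - 29) + 1/(59*3 + 224))² = -2*((-62/7 + 29)/(-20) + 1/(177 + 224))² = -2*(-1/20*141/7 + 1/401)² = -2*(-141/140 + 1/401)² = -2*(-56401/56140)² = -2*3181072801/3151699600 = -3181072801/1575849800 ≈ -2.0186)
√(A + w) = √(-3181072801/1575849800 + 2091527/2104933) = √(-3400012709582733/3317058247063400) = 3*I*√1590399767293357982642/118170938620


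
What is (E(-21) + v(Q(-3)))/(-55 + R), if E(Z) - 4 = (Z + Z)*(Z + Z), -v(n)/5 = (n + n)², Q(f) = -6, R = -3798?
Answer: -1048/3853 ≈ -0.27200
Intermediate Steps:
v(n) = -20*n² (v(n) = -5*(n + n)² = -5*4*n² = -20*n²)
E(Z) = 4 + 4*Z² (E(Z) = 4 + (Z + Z)*(Z + Z) = 4 + (2*Z)*(2*Z) = 4 + 4*Z²)
(E(-21) + v(Q(-3)))/(-55 + R) = ((4 + 4*(-21)²) - 20*(-6)²)/(-55 - 3798) = ((4 + 4*441) - 20*36)/(-3853) = ((4 + 1764) - 720)*(-1/3853) = (1768 - 720)*(-1/3853) = 1048*(-1/3853) = -1048/3853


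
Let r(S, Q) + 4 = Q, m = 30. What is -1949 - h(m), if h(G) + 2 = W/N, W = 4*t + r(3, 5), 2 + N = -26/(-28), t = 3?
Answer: -29023/15 ≈ -1934.9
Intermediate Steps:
r(S, Q) = -4 + Q
N = -15/14 (N = -2 - 26/(-28) = -2 - 26*(-1/28) = -2 + 13/14 = -15/14 ≈ -1.0714)
W = 13 (W = 4*3 + (-4 + 5) = 12 + 1 = 13)
h(G) = -212/15 (h(G) = -2 + 13/(-15/14) = -2 + 13*(-14/15) = -2 - 182/15 = -212/15)
-1949 - h(m) = -1949 - 1*(-212/15) = -1949 + 212/15 = -29023/15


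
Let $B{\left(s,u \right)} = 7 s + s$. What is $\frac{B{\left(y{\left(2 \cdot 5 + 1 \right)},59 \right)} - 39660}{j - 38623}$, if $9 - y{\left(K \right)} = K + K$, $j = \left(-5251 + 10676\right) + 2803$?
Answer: $\frac{39764}{30395} \approx 1.3082$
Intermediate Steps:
$j = 8228$ ($j = 5425 + 2803 = 8228$)
$y{\left(K \right)} = 9 - 2 K$ ($y{\left(K \right)} = 9 - \left(K + K\right) = 9 - 2 K$)
$B{\left(s,u \right)} = 8 s$
$\frac{B{\left(y{\left(2 \cdot 5 + 1 \right)},59 \right)} - 39660}{j - 38623} = \frac{8 \left(9 - 2 \left(2 \cdot 5 + 1\right)\right) - 39660}{8228 - 38623} = \frac{8 \left(9 - 2 \left(10 + 1\right)\right) - 39660}{-30395} = \left(8 \left(9 - 22\right) - 39660\right) \left(- \frac{1}{30395}\right) = \left(8 \left(-13\right) - 39660\right) \left(- \frac{1}{30395}\right) = \left(-104 - 39660\right) \left(- \frac{1}{30395}\right) = \left(-39764\right) \left(- \frac{1}{30395}\right) = \frac{39764}{30395}$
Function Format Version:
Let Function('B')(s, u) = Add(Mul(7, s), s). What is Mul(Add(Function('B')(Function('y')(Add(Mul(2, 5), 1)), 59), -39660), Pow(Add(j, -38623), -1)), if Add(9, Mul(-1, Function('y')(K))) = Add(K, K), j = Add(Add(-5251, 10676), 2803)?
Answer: Rational(39764, 30395) ≈ 1.3082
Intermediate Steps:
j = 8228 (j = Add(5425, 2803) = 8228)
Function('y')(K) = Add(9, Mul(-2, K)) (Function('y')(K) = Add(9, Mul(-1, Add(K, K))) = Add(9, Mul(-1, Mul(2, K))) = Add(9, Mul(-2, K)))
Function('B')(s, u) = Mul(8, s)
Mul(Add(Function('B')(Function('y')(Add(Mul(2, 5), 1)), 59), -39660), Pow(Add(j, -38623), -1)) = Mul(Add(Mul(8, Add(9, Mul(-2, Add(Mul(2, 5), 1)))), -39660), Pow(Add(8228, -38623), -1)) = Mul(Add(Mul(8, Add(9, Mul(-2, Add(10, 1)))), -39660), Pow(-30395, -1)) = Mul(Add(Mul(8, Add(9, Mul(-2, 11))), -39660), Rational(-1, 30395)) = Mul(Add(Mul(8, Add(9, -22)), -39660), Rational(-1, 30395)) = Mul(Add(Mul(8, -13), -39660), Rational(-1, 30395)) = Mul(Add(-104, -39660), Rational(-1, 30395)) = Mul(-39764, Rational(-1, 30395)) = Rational(39764, 30395)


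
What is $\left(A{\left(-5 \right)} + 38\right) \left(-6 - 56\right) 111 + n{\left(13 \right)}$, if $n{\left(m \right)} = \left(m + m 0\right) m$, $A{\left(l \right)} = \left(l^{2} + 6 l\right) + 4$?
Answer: $-254465$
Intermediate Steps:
$A{\left(l \right)} = 4 + l^{2} + 6 l$
$n{\left(m \right)} = m^{2}$ ($n{\left(m \right)} = \left(m + 0\right) m = m m = m^{2}$)
$\left(A{\left(-5 \right)} + 38\right) \left(-6 - 56\right) 111 + n{\left(13 \right)} = \left(\left(4 + \left(-5\right)^{2} + 6 \left(-5\right)\right) + 38\right) \left(-6 - 56\right) 111 + 13^{2} = \left(\left(4 + 25 - 30\right) + 38\right) \left(-62\right) 111 + 169 = \left(-1 + 38\right) \left(-62\right) 111 + 169 = 37 \left(-62\right) 111 + 169 = \left(-2294\right) 111 + 169 = -254634 + 169 = -254465$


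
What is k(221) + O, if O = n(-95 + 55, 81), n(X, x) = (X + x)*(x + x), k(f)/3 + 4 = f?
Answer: 7293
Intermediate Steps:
k(f) = -12 + 3*f
n(X, x) = 2*x*(X + x) (n(X, x) = (X + x)*(2*x) = 2*x*(X + x))
O = 6642 (O = 2*81*((-95 + 55) + 81) = 2*81*(-40 + 81) = 2*81*41 = 6642)
k(221) + O = (-12 + 3*221) + 6642 = (-12 + 663) + 6642 = 651 + 6642 = 7293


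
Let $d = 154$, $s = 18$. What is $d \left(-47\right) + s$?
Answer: $-7220$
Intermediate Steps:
$d \left(-47\right) + s = 154 \left(-47\right) + 18 = -7238 + 18 = -7220$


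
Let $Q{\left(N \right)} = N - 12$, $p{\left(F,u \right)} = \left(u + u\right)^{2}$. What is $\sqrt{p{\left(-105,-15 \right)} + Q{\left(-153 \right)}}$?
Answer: $7 \sqrt{15} \approx 27.111$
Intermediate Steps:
$p{\left(F,u \right)} = 4 u^{2}$ ($p{\left(F,u \right)} = \left(2 u\right)^{2} = 4 u^{2}$)
$Q{\left(N \right)} = -12 + N$
$\sqrt{p{\left(-105,-15 \right)} + Q{\left(-153 \right)}} = \sqrt{4 \left(-15\right)^{2} - 165} = \sqrt{4 \cdot 225 - 165} = \sqrt{900 - 165} = \sqrt{735} = 7 \sqrt{15}$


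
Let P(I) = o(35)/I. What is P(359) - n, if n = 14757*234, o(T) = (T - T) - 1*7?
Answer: -1239676549/359 ≈ -3.4531e+6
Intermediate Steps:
o(T) = -7 (o(T) = 0 - 7 = -7)
P(I) = -7/I
n = 3453138
P(359) - n = -7/359 - 1*3453138 = -7*1/359 - 3453138 = -7/359 - 3453138 = -1239676549/359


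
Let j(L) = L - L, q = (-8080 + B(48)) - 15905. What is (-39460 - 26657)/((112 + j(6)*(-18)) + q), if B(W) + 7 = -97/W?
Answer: 3173616/1146337 ≈ 2.7685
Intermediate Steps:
B(W) = -7 - 97/W
q = -1151713/48 (q = (-8080 + (-7 - 97/48)) - 15905 = (-8080 - 433/48) - 15905 = -388273/48 - 15905 = -1151713/48 ≈ -23994.)
j(L) = 0
(-39460 - 26657)/((112 + j(6)*(-18)) + q) = (-39460 - 26657)/((112 + 0*(-18)) - 1151713/48) = -66117/((112 + 0) - 1151713/48) = -66117/(112 - 1151713/48) = -66117/(-1146337/48) = -66117*(-48/1146337) = 3173616/1146337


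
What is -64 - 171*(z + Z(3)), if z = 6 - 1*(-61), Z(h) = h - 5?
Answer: -11179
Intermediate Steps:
Z(h) = -5 + h
z = 67 (z = 6 + 61 = 67)
-64 - 171*(z + Z(3)) = -64 - 171*(67 + (-5 + 3)) = -64 - 171*(67 - 2) = -64 - 171*65 = -64 - 11115 = -11179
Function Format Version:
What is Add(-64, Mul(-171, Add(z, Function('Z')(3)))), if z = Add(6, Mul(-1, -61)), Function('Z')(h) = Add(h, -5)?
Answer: -11179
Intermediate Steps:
Function('Z')(h) = Add(-5, h)
z = 67 (z = Add(6, 61) = 67)
Add(-64, Mul(-171, Add(z, Function('Z')(3)))) = Add(-64, Mul(-171, Add(67, Add(-5, 3)))) = Add(-64, Mul(-171, Add(67, -2))) = Add(-64, Mul(-171, 65)) = Add(-64, -11115) = -11179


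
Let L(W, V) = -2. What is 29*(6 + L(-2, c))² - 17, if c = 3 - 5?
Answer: 447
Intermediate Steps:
c = -2
29*(6 + L(-2, c))² - 17 = 29*(6 - 2)² - 17 = 29*4² - 17 = 29*16 - 17 = 464 - 17 = 447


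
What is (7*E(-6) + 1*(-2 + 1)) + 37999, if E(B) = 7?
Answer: 38047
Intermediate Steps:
(7*E(-6) + 1*(-2 + 1)) + 37999 = (7*7 + 1*(-2 + 1)) + 37999 = (49 + 1*(-1)) + 37999 = (49 - 1) + 37999 = 48 + 37999 = 38047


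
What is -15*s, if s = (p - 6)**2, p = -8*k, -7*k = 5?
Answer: -60/49 ≈ -1.2245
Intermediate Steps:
k = -5/7 (k = -1/7*5 = -5/7 ≈ -0.71429)
p = 40/7 (p = -8*(-5/7) = 40/7 ≈ 5.7143)
s = 4/49 (s = (40/7 - 6)**2 = (-2/7)**2 = 4/49 ≈ 0.081633)
-15*s = -15*4/49 = -60/49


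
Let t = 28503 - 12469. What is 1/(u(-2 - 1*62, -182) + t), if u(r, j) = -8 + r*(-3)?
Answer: 1/16218 ≈ 6.1660e-5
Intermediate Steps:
u(r, j) = -8 - 3*r
t = 16034
1/(u(-2 - 1*62, -182) + t) = 1/((-8 - 3*(-2 - 1*62)) + 16034) = 1/((-8 - 3*(-2 - 62)) + 16034) = 1/((-8 - 3*(-64)) + 16034) = 1/((-8 + 192) + 16034) = 1/(184 + 16034) = 1/16218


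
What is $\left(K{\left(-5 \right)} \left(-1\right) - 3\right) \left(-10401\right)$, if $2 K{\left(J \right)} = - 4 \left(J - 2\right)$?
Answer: $176817$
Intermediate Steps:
$K{\left(J \right)} = 4 - 2 J$ ($K{\left(J \right)} = \frac{\left(-4\right) \left(J - 2\right)}{2} = \frac{\left(-4\right) \left(-2 + J\right)}{2} = \frac{8 - 4 J}{2} = 4 - 2 J$)
$\left(K{\left(-5 \right)} \left(-1\right) - 3\right) \left(-10401\right) = \left(\left(4 - -10\right) \left(-1\right) - 3\right) \left(-10401\right) = \left(\left(4 + 10\right) \left(-1\right) - 3\right) \left(-10401\right) = \left(14 \left(-1\right) - 3\right) \left(-10401\right) = \left(-14 - 3\right) \left(-10401\right) = \left(-17\right) \left(-10401\right) = 176817$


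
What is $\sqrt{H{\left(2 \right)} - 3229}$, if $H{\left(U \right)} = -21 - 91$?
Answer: $i \sqrt{3341} \approx 57.801 i$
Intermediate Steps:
$H{\left(U \right)} = -112$
$\sqrt{H{\left(2 \right)} - 3229} = \sqrt{-112 - 3229} = \sqrt{-3341} = i \sqrt{3341}$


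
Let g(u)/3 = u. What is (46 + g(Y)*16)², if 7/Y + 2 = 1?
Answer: 84100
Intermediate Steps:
Y = -7 (Y = 7/(-2 + 1) = 7/(-1) = 7*(-1) = -7)
g(u) = 3*u
(46 + g(Y)*16)² = (46 + (3*(-7))*16)² = (46 - 21*16)² = (46 - 336)² = (-290)² = 84100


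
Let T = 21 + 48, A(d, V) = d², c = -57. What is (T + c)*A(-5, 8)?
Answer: 300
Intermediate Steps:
T = 69
(T + c)*A(-5, 8) = (69 - 57)*(-5)² = 12*25 = 300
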